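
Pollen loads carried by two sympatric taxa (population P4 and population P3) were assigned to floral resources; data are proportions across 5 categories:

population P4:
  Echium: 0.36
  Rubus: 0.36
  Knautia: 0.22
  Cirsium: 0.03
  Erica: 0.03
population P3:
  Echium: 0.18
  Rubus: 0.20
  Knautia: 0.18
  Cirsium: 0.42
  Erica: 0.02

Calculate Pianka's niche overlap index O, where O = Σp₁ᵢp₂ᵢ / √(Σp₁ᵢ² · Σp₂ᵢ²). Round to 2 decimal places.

Σ p₁ᵢp₂ᵢ = 0.0648 + 0.0720 + 0.0396 + 0.0126 + 0.0006 = 0.1896
Σp_1ᵢ² = 0.36² + 0.36² + 0.22² + 0.03² + 0.03² = 0.1296 + 0.1296 + 0.0484 + 0.0009 + 0.0009 = 0.3094
Σp_2ᵢ² = 0.18² + 0.20² + 0.18² + 0.42² + 0.02² = 0.0324 + 0.0400 + 0.0324 + 0.1764 + 0.0004 = 0.2816
O = 0.1896 / √(0.3094 × 0.2816) = 0.1896 / 0.29517 = 0.6423

0.64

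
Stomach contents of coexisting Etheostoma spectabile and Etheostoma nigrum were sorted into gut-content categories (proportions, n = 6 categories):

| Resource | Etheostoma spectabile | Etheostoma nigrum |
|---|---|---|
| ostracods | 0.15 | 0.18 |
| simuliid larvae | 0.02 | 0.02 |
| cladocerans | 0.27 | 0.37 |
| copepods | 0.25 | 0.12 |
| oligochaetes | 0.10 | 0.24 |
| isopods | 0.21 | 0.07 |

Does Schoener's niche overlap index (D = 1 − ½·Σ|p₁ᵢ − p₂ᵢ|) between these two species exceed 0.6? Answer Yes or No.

Σ|p₁ᵢ − p₂ᵢ| = 0.03 + 0.00 + 0.10 + 0.13 + 0.14 + 0.14 = 0.54
D = 1 − ½ × 0.54 = 1 − 0.270 = 0.7300
D = 0.7300 > 0.6 → Yes.

Yes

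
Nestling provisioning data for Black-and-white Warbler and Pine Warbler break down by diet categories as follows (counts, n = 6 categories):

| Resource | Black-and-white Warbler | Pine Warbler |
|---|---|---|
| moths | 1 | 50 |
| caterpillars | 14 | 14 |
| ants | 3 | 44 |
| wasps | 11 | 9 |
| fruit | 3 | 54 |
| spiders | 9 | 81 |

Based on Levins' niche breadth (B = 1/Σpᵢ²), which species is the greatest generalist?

Proportions for Black-and-white Warbler (n=41): 1/41=0.0244, 14/41=0.3415, 3/41=0.0732, 11/41=0.2683, 3/41=0.0732, 9/41=0.2195
Proportions for Pine Warbler (n=252): 50/252=0.1984, 14/252=0.0556, 44/252=0.1746, 9/252=0.0357, 54/252=0.2143, 81/252=0.3214
Σp_Blacᵢ² = 0.0244² + 0.3415² + 0.0732² + 0.2683² + 0.0732² + 0.2195² = 0.000595 + 0.116622 + 0.005358 + 0.071985 + 0.005358 + 0.048180 = 0.248098
B_Blac = 1 / 0.248098 = 4.0307
Σp_Pineᵢ² = 0.1984² + 0.0556² + 0.1746² + 0.0357² + 0.2143² + 0.3214² = 0.039363 + 0.003091 + 0.030485 + 0.001274 + 0.045924 + 0.103298 = 0.223435
B_Pine = 1 / 0.223435 = 4.4756
Highest B → broadest niche (most generalist): Pine Warbler (B = 4.48).

Pine Warbler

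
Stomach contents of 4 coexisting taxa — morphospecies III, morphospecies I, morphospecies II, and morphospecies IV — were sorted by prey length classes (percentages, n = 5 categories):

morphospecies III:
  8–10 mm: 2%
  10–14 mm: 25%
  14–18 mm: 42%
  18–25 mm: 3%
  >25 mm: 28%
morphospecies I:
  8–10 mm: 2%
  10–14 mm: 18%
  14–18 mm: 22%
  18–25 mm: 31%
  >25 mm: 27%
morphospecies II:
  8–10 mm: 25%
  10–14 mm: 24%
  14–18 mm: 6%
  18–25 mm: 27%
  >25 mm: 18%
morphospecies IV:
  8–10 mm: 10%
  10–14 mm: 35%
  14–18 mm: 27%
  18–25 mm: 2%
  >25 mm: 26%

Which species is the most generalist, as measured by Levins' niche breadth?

Convert percentages to proportions (divide by 100).
Σp_IIIᵢ² = 0.02² + 0.25² + 0.42² + 0.03² + 0.28² = 0.0004 + 0.0625 + 0.1764 + 0.0009 + 0.0784 = 0.3186
B_III = 1 / 0.3186 = 3.1387
Σp_Iᵢ² = 0.02² + 0.18² + 0.22² + 0.31² + 0.27² = 0.0004 + 0.0324 + 0.0484 + 0.0961 + 0.0729 = 0.2502
B_I = 1 / 0.2502 = 3.9968
Σp_IIᵢ² = 0.25² + 0.24² + 0.06² + 0.27² + 0.18² = 0.0625 + 0.0576 + 0.0036 + 0.0729 + 0.0324 = 0.2290
B_II = 1 / 0.2290 = 4.3668
Σp_IVᵢ² = 0.10² + 0.35² + 0.27² + 0.02² + 0.26² = 0.0100 + 0.1225 + 0.0729 + 0.0004 + 0.0676 = 0.2734
B_IV = 1 / 0.2734 = 3.6576
Highest B → broadest niche (most generalist): morphospecies II (B = 4.37).

morphospecies II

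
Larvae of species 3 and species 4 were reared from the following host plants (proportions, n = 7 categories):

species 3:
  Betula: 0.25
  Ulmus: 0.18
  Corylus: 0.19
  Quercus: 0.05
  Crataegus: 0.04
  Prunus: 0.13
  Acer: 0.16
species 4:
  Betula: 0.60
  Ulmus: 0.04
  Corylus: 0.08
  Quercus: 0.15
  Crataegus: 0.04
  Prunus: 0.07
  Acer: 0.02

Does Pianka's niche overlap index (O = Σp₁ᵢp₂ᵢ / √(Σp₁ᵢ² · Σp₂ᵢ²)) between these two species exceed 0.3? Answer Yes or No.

Σ p₁ᵢp₂ᵢ = 0.1500 + 0.0072 + 0.0152 + 0.0075 + 0.0016 + 0.0091 + 0.0032 = 0.1938
Σp_1ᵢ² = 0.25² + 0.18² + 0.19² + 0.05² + 0.04² + 0.13² + 0.16² = 0.0625 + 0.0324 + 0.0361 + 0.0025 + 0.0016 + 0.0169 + 0.0256 = 0.1776
Σp_2ᵢ² = 0.60² + 0.04² + 0.08² + 0.15² + 0.04² + 0.07² + 0.02² = 0.3600 + 0.0016 + 0.0064 + 0.0225 + 0.0016 + 0.0049 + 0.0004 = 0.3974
O = 0.1938 / √(0.1776 × 0.3974) = 0.1938 / 0.26567 = 0.7295
O = 0.7295 > 0.3 → Yes.

Yes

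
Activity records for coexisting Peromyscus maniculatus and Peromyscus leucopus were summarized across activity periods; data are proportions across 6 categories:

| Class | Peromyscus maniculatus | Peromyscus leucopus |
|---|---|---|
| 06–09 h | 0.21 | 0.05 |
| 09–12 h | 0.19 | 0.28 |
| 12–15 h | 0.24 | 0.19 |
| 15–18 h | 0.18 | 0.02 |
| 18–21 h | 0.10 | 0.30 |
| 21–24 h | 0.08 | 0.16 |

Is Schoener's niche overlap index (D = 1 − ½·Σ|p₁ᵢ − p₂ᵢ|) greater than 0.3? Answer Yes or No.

Yes

Σ|p₁ᵢ − p₂ᵢ| = 0.16 + 0.09 + 0.05 + 0.16 + 0.20 + 0.08 = 0.74
D = 1 − ½ × 0.74 = 1 − 0.370 = 0.6300
D = 0.6300 > 0.3 → Yes.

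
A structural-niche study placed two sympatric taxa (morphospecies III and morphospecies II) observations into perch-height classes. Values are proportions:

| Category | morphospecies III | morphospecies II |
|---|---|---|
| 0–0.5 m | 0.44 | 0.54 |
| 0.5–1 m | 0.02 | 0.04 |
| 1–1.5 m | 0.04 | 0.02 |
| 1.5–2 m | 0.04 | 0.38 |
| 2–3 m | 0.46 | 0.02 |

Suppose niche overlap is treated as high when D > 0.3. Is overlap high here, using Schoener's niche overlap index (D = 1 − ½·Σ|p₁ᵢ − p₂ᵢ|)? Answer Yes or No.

Σ|p₁ᵢ − p₂ᵢ| = 0.10 + 0.02 + 0.02 + 0.34 + 0.44 = 0.92
D = 1 − ½ × 0.92 = 1 − 0.460 = 0.5400
D = 0.5400 > 0.3 → Yes.

Yes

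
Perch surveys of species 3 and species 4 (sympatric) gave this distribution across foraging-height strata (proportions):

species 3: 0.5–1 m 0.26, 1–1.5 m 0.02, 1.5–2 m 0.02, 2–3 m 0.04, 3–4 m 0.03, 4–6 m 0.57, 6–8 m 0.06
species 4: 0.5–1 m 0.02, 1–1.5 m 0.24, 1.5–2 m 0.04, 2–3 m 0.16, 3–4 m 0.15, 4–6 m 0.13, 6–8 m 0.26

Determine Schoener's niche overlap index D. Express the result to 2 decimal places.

Σ|p₁ᵢ − p₂ᵢ| = 0.24 + 0.22 + 0.02 + 0.12 + 0.12 + 0.44 + 0.20 = 1.36
D = 1 − ½ × 1.36 = 1 − 0.680 = 0.3200

0.32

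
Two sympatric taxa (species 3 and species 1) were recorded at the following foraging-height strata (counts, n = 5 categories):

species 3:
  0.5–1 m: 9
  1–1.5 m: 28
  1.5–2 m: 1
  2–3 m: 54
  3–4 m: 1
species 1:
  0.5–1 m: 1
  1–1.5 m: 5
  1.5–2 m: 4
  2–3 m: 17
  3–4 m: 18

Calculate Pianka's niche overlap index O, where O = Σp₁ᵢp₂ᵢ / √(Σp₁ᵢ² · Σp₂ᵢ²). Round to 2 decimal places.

0.69

Proportions for species 3 (n=93): 9/93=0.0968, 28/93=0.3011, 1/93=0.0108, 54/93=0.5806, 1/93=0.0108
Proportions for species 1 (n=45): 1/45=0.0222, 5/45=0.1111, 4/45=0.0889, 17/45=0.3778, 18/45=0.4000
Σ p₁ᵢp₂ᵢ = 0.002149 + 0.033452 + 0.000960 + 0.219351 + 0.004320 = 0.260232
Σp_1ᵢ² = 0.0968² + 0.3011² + 0.0108² + 0.5806² + 0.0108² = 0.009370 + 0.090661 + 0.000117 + 0.337096 + 0.000117 = 0.437361
Σp_2ᵢ² = 0.0222² + 0.1111² + 0.0889² + 0.3778² + 0.4000² = 0.000493 + 0.012343 + 0.007903 + 0.142733 + 0.160000 = 0.323472
O = 0.260232 / √(0.437361 × 0.323472) = 0.260232 / 0.3761303 = 0.6919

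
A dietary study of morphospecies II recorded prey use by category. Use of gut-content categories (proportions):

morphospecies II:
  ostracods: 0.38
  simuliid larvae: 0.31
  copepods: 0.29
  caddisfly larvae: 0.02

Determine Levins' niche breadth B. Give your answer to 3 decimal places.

3.077

Σpᵢ² = 0.38² + 0.31² + 0.29² + 0.02² = 0.1444 + 0.0961 + 0.0841 + 0.0004 = 0.3250
B = 1 / 0.3250 = 3.07692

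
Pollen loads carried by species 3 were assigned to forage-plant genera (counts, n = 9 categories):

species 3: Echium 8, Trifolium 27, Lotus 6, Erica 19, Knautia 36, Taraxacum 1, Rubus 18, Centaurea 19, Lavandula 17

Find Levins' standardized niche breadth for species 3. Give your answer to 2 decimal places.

Proportions for species 3 (n=151): 8/151=0.0530, 27/151=0.1788, 6/151=0.0397, 19/151=0.1258, 36/151=0.2384, 1/151=0.0066, 18/151=0.1192, 19/151=0.1258, 17/151=0.1126
Σpᵢ² = 0.0530² + 0.1788² + 0.0397² + 0.1258² + 0.2384² + 0.0066² + 0.1192² + 0.1258² + 0.1126² = 0.002809 + 0.031969 + 0.001576 + 0.015826 + 0.056835 + 0.000044 + 0.014209 + 0.015826 + 0.012679 = 0.151773
B = 1 / 0.151773 = 6.5888
Bₛ = (B − 1)/(n − 1) = (6.5888 − 1)/(9 − 1) = 5.5888/8 = 0.6986

0.70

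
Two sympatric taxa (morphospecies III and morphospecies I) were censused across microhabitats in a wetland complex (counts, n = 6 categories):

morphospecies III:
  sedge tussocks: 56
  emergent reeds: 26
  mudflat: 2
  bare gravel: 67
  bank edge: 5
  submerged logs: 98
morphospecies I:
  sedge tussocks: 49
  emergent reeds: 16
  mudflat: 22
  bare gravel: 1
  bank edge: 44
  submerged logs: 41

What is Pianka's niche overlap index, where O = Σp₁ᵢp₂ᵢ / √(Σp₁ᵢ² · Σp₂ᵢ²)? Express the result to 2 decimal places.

0.68

Proportions for morphospecies III (n=254): 56/254=0.2205, 26/254=0.1024, 2/254=0.0079, 67/254=0.2638, 5/254=0.0197, 98/254=0.3858
Proportions for morphospecies I (n=173): 49/173=0.2832, 16/173=0.0925, 22/173=0.1272, 1/173=0.0058, 44/173=0.2543, 41/173=0.2370
Σ p₁ᵢp₂ᵢ = 0.062446 + 0.009472 + 0.001005 + 0.001530 + 0.005010 + 0.091435 = 0.170898
Σp_1ᵢ² = 0.2205² + 0.1024² + 0.0079² + 0.2638² + 0.0197² + 0.3858² = 0.048620 + 0.010486 + 0.000062 + 0.069590 + 0.000388 + 0.148842 = 0.277988
Σp_2ᵢ² = 0.2832² + 0.0925² + 0.1272² + 0.0058² + 0.2543² + 0.2370² = 0.080202 + 0.008556 + 0.016180 + 0.000034 + 0.064668 + 0.056169 = 0.225809
O = 0.170898 / √(0.277988 × 0.225809) = 0.170898 / 0.2505438 = 0.6821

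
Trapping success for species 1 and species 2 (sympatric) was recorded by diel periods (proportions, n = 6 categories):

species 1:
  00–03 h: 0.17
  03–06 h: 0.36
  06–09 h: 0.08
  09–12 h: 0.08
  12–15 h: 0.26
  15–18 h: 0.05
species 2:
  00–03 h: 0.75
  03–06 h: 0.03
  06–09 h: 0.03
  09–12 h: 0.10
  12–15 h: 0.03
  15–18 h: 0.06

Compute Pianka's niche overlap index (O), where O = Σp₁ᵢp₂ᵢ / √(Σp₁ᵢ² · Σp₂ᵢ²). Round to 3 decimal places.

0.427

Σ p₁ᵢp₂ᵢ = 0.1275 + 0.0108 + 0.0024 + 0.0080 + 0.0078 + 0.0030 = 0.1595
Σp_1ᵢ² = 0.17² + 0.36² + 0.08² + 0.08² + 0.26² + 0.05² = 0.0289 + 0.1296 + 0.0064 + 0.0064 + 0.0676 + 0.0025 = 0.2414
Σp_2ᵢ² = 0.75² + 0.03² + 0.03² + 0.10² + 0.03² + 0.06² = 0.5625 + 0.0009 + 0.0009 + 0.0100 + 0.0009 + 0.0036 = 0.5788
O = 0.1595 / √(0.2414 × 0.5788) = 0.1595 / 0.373794 = 0.42671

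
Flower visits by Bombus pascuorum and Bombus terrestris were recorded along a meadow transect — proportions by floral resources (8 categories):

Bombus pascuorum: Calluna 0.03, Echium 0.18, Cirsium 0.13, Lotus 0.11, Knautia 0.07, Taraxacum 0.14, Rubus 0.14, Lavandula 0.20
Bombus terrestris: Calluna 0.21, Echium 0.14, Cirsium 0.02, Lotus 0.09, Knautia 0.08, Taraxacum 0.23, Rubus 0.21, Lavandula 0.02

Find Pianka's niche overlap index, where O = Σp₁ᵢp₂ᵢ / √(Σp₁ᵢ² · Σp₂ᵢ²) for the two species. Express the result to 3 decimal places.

Σ p₁ᵢp₂ᵢ = 0.0063 + 0.0252 + 0.0026 + 0.0099 + 0.0056 + 0.0322 + 0.0294 + 0.0040 = 0.1152
Σp_1ᵢ² = 0.03² + 0.18² + 0.13² + 0.11² + 0.07² + 0.14² + 0.14² + 0.20² = 0.0009 + 0.0324 + 0.0169 + 0.0121 + 0.0049 + 0.0196 + 0.0196 + 0.0400 = 0.1464
Σp_2ᵢ² = 0.21² + 0.14² + 0.02² + 0.09² + 0.08² + 0.23² + 0.21² + 0.02² = 0.0441 + 0.0196 + 0.0004 + 0.0081 + 0.0064 + 0.0529 + 0.0441 + 0.0004 = 0.1760
O = 0.1152 / √(0.1464 × 0.1760) = 0.1152 / 0.160519 = 0.71767

0.718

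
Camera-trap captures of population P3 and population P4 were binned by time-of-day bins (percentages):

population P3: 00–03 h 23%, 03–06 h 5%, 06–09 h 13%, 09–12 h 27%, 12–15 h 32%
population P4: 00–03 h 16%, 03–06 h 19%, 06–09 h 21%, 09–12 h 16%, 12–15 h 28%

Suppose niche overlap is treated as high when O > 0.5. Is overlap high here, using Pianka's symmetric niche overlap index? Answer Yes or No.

Yes

Convert percentages to proportions (divide by 100).
Σ p₁ᵢp₂ᵢ = 0.0368 + 0.0095 + 0.0273 + 0.0432 + 0.0896 = 0.2064
Σp_1ᵢ² = 0.23² + 0.05² + 0.13² + 0.27² + 0.32² = 0.0529 + 0.0025 + 0.0169 + 0.0729 + 0.1024 = 0.2476
Σp_2ᵢ² = 0.16² + 0.19² + 0.21² + 0.16² + 0.28² = 0.0256 + 0.0361 + 0.0441 + 0.0256 + 0.0784 = 0.2098
O = 0.2064 / √(0.2476 × 0.2098) = 0.2064 / 0.22792 = 0.9056
O = 0.9056 > 0.5 → Yes.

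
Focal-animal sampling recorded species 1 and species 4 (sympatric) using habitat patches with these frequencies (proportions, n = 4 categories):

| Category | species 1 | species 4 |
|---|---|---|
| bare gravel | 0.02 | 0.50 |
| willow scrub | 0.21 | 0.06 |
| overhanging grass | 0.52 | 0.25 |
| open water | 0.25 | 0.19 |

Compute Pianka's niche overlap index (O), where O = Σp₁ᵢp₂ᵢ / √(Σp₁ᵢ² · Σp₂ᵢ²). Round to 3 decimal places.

Σ p₁ᵢp₂ᵢ = 0.0100 + 0.0126 + 0.1300 + 0.0475 = 0.2001
Σp_1ᵢ² = 0.02² + 0.21² + 0.52² + 0.25² = 0.0004 + 0.0441 + 0.2704 + 0.0625 = 0.3774
Σp_2ᵢ² = 0.50² + 0.06² + 0.25² + 0.19² = 0.2500 + 0.0036 + 0.0625 + 0.0361 = 0.3522
O = 0.2001 / √(0.3774 × 0.3522) = 0.2001 / 0.364582 = 0.54885

0.549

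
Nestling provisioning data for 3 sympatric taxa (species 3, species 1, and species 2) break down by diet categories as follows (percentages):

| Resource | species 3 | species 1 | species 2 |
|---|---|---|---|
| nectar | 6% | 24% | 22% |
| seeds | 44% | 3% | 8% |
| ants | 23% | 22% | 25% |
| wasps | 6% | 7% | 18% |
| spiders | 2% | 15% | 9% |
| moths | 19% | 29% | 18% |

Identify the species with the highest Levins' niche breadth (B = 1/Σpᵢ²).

Convert percentages to proportions (divide by 100).
Σp_3ᵢ² = 0.06² + 0.44² + 0.23² + 0.06² + 0.02² + 0.19² = 0.0036 + 0.1936 + 0.0529 + 0.0036 + 0.0004 + 0.0361 = 0.2902
B_3 = 1 / 0.2902 = 3.4459
Σp_1ᵢ² = 0.24² + 0.03² + 0.22² + 0.07² + 0.15² + 0.29² = 0.0576 + 0.0009 + 0.0484 + 0.0049 + 0.0225 + 0.0841 = 0.2184
B_1 = 1 / 0.2184 = 4.5788
Σp_2ᵢ² = 0.22² + 0.08² + 0.25² + 0.18² + 0.09² + 0.18² = 0.0484 + 0.0064 + 0.0625 + 0.0324 + 0.0081 + 0.0324 = 0.1902
B_2 = 1 / 0.1902 = 5.2576
Highest B → broadest niche (most generalist): species 2 (B = 5.26).

species 2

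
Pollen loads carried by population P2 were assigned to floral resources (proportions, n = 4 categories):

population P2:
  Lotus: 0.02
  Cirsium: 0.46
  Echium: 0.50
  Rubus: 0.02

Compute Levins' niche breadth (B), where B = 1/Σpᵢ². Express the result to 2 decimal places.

Σpᵢ² = 0.02² + 0.46² + 0.50² + 0.02² = 0.0004 + 0.2116 + 0.2500 + 0.0004 = 0.4624
B = 1 / 0.4624 = 2.1626

2.16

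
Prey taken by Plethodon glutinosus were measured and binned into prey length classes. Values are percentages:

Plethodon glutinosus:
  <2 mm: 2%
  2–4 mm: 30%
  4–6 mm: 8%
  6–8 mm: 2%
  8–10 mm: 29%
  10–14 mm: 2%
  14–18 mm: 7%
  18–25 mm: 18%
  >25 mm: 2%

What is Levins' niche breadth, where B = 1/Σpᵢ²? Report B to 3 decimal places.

4.558

Convert percentages to proportions (divide by 100).
Σpᵢ² = 0.02² + 0.30² + 0.08² + 0.02² + 0.29² + 0.02² + 0.07² + 0.18² + 0.02² = 0.0004 + 0.0900 + 0.0064 + 0.0004 + 0.0841 + 0.0004 + 0.0049 + 0.0324 + 0.0004 = 0.2194
B = 1 / 0.2194 = 4.55789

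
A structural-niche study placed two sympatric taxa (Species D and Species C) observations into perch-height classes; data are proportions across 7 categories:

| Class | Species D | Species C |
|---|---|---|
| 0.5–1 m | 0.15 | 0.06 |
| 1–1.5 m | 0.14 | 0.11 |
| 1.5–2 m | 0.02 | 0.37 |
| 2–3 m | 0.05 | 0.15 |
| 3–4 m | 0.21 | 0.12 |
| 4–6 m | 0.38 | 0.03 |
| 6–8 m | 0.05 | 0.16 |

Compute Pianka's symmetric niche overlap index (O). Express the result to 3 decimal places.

0.372

Σ p₁ᵢp₂ᵢ = 0.0090 + 0.0154 + 0.0074 + 0.0075 + 0.0252 + 0.0114 + 0.0080 = 0.0839
Σp_1ᵢ² = 0.15² + 0.14² + 0.02² + 0.05² + 0.21² + 0.38² + 0.05² = 0.0225 + 0.0196 + 0.0004 + 0.0025 + 0.0441 + 0.1444 + 0.0025 = 0.2360
Σp_2ᵢ² = 0.06² + 0.11² + 0.37² + 0.15² + 0.12² + 0.03² + 0.16² = 0.0036 + 0.0121 + 0.1369 + 0.0225 + 0.0144 + 0.0009 + 0.0256 = 0.2160
O = 0.0839 / √(0.2360 × 0.2160) = 0.0839 / 0.225779 = 0.37160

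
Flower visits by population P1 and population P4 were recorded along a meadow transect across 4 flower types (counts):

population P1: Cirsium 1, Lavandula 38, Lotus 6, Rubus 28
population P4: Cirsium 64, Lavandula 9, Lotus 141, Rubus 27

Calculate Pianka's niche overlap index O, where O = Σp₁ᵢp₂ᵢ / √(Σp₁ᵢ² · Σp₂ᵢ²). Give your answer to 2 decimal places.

0.27

Proportions for population P1 (n=73): 1/73=0.0137, 38/73=0.5205, 6/73=0.0822, 28/73=0.3836
Proportions for population P4 (n=241): 64/241=0.2656, 9/241=0.0373, 141/241=0.5851, 27/241=0.1120
Σ p₁ᵢp₂ᵢ = 0.003639 + 0.019415 + 0.048095 + 0.042963 = 0.114112
Σp_1ᵢ² = 0.0137² + 0.5205² + 0.0822² + 0.3836² = 0.000188 + 0.270920 + 0.006757 + 0.147149 = 0.425014
Σp_2ᵢ² = 0.2656² + 0.0373² + 0.5851² + 0.1120² = 0.070543 + 0.001391 + 0.342342 + 0.012544 = 0.426820
O = 0.114112 / √(0.425014 × 0.426820) = 0.114112 / 0.4259160 = 0.2679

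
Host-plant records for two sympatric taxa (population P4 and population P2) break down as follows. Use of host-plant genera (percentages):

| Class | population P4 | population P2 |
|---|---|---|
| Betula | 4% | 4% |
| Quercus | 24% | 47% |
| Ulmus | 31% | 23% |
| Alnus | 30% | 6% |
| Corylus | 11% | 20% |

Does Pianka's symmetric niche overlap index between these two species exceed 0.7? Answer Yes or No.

Convert percentages to proportions (divide by 100).
Σ p₁ᵢp₂ᵢ = 0.0016 + 0.1128 + 0.0713 + 0.0180 + 0.0220 = 0.2257
Σp_1ᵢ² = 0.04² + 0.24² + 0.31² + 0.30² + 0.11² = 0.0016 + 0.0576 + 0.0961 + 0.0900 + 0.0121 = 0.2574
Σp_2ᵢ² = 0.04² + 0.47² + 0.23² + 0.06² + 0.20² = 0.0016 + 0.2209 + 0.0529 + 0.0036 + 0.0400 = 0.3190
O = 0.2257 / √(0.2574 × 0.3190) = 0.2257 / 0.28655 = 0.7876
O = 0.7876 > 0.7 → Yes.

Yes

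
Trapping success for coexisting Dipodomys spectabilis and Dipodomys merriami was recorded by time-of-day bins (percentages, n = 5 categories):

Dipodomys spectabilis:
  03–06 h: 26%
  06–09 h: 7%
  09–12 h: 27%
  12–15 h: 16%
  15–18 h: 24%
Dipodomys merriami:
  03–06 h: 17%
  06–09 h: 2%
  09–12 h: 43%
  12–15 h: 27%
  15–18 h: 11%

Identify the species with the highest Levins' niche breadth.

Convert percentages to proportions (divide by 100).
Σp_specᵢ² = 0.26² + 0.07² + 0.27² + 0.16² + 0.24² = 0.0676 + 0.0049 + 0.0729 + 0.0256 + 0.0576 = 0.2286
B_spec = 1 / 0.2286 = 4.3745
Σp_merrᵢ² = 0.17² + 0.02² + 0.43² + 0.27² + 0.11² = 0.0289 + 0.0004 + 0.1849 + 0.0729 + 0.0121 = 0.2992
B_merr = 1 / 0.2992 = 3.3422
Highest B → broadest niche (most generalist): Dipodomys spectabilis (B = 4.37).

Dipodomys spectabilis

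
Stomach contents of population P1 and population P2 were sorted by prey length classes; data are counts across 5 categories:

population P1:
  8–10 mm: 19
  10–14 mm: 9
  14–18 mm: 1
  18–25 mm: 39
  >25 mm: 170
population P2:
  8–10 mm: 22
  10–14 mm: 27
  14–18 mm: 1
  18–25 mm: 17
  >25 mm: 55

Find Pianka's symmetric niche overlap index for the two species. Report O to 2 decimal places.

0.90

Proportions for population P1 (n=238): 19/238=0.0798, 9/238=0.0378, 1/238=0.0042, 39/238=0.1639, 170/238=0.7143
Proportions for population P2 (n=122): 22/122=0.1803, 27/122=0.2213, 1/122=0.0082, 17/122=0.1393, 55/122=0.4508
Σ p₁ᵢp₂ᵢ = 0.014388 + 0.008365 + 0.000034 + 0.022831 + 0.322006 = 0.367624
Σp_1ᵢ² = 0.0798² + 0.0378² + 0.0042² + 0.1639² + 0.7143² = 0.006368 + 0.001429 + 0.000018 + 0.026863 + 0.510224 = 0.544902
Σp_2ᵢ² = 0.1803² + 0.2213² + 0.0082² + 0.1393² + 0.4508² = 0.032508 + 0.048974 + 0.000067 + 0.019404 + 0.203221 = 0.304174
O = 0.367624 / √(0.544902 × 0.304174) = 0.367624 / 0.4071179 = 0.9030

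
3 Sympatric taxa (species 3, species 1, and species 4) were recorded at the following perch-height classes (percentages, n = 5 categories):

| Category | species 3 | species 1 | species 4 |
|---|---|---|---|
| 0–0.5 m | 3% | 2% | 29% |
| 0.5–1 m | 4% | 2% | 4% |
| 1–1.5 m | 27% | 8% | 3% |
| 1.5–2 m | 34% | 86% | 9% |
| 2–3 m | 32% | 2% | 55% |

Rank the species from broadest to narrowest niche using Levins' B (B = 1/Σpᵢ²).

species 3 > species 4 > species 1

Convert percentages to proportions (divide by 100).
Σp_3ᵢ² = 0.03² + 0.04² + 0.27² + 0.34² + 0.32² = 0.0009 + 0.0016 + 0.0729 + 0.1156 + 0.1024 = 0.2934
B_3 = 1 / 0.2934 = 3.4083
Σp_1ᵢ² = 0.02² + 0.02² + 0.08² + 0.86² + 0.02² = 0.0004 + 0.0004 + 0.0064 + 0.7396 + 0.0004 = 0.7472
B_1 = 1 / 0.7472 = 1.3383
Σp_4ᵢ² = 0.29² + 0.04² + 0.03² + 0.09² + 0.55² = 0.0841 + 0.0016 + 0.0009 + 0.0081 + 0.3025 = 0.3972
B_4 = 1 / 0.3972 = 2.5176
Ranking by B (broadest → narrowest): species 3 (3.41) > species 4 (2.52) > species 1 (1.34)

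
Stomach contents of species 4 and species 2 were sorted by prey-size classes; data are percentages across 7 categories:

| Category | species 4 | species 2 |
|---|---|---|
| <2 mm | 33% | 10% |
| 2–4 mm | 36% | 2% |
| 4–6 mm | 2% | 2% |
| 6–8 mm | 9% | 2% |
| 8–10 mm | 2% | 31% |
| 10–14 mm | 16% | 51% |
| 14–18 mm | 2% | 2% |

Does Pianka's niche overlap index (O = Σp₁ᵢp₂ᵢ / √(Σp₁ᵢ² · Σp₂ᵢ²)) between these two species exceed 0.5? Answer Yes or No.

No

Convert percentages to proportions (divide by 100).
Σ p₁ᵢp₂ᵢ = 0.0330 + 0.0072 + 0.0004 + 0.0018 + 0.0062 + 0.0816 + 0.0004 = 0.1306
Σp_1ᵢ² = 0.33² + 0.36² + 0.02² + 0.09² + 0.02² + 0.16² + 0.02² = 0.1089 + 0.1296 + 0.0004 + 0.0081 + 0.0004 + 0.0256 + 0.0004 = 0.2734
Σp_2ᵢ² = 0.10² + 0.02² + 0.02² + 0.02² + 0.31² + 0.51² + 0.02² = 0.0100 + 0.0004 + 0.0004 + 0.0004 + 0.0961 + 0.2601 + 0.0004 = 0.3678
O = 0.1306 / √(0.2734 × 0.3678) = 0.1306 / 0.31711 = 0.4118
O = 0.4118 < 0.5 → No.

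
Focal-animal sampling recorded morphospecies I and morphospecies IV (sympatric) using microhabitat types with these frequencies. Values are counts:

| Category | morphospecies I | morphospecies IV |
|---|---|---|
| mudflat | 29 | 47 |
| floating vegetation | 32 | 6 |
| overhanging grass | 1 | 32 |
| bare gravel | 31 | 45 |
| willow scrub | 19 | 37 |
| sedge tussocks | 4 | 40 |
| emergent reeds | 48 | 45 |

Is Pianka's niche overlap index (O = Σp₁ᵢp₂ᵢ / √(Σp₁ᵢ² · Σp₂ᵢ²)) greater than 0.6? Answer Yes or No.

Yes

Proportions for morphospecies I (n=164): 29/164=0.1768, 32/164=0.1951, 1/164=0.0061, 31/164=0.1890, 19/164=0.1159, 4/164=0.0244, 48/164=0.2927
Proportions for morphospecies IV (n=252): 47/252=0.1865, 6/252=0.0238, 32/252=0.1270, 45/252=0.1786, 37/252=0.1468, 40/252=0.1587, 45/252=0.1786
Σ p₁ᵢp₂ᵢ = 0.032973 + 0.004643 + 0.000775 + 0.033755 + 0.017014 + 0.003872 + 0.052276 = 0.145308
Σp_1ᵢ² = 0.1768² + 0.1951² + 0.0061² + 0.1890² + 0.1159² + 0.0244² + 0.2927² = 0.031258 + 0.038064 + 0.000037 + 0.035721 + 0.013433 + 0.000595 + 0.085673 = 0.204781
Σp_2ᵢ² = 0.1865² + 0.0238² + 0.1270² + 0.1786² + 0.1468² + 0.1587² + 0.1786² = 0.034782 + 0.000566 + 0.016129 + 0.031898 + 0.021550 + 0.025186 + 0.031898 = 0.162009
O = 0.145308 / √(0.204781 × 0.162009) = 0.145308 / 0.1821438 = 0.7978
O = 0.7978 > 0.6 → Yes.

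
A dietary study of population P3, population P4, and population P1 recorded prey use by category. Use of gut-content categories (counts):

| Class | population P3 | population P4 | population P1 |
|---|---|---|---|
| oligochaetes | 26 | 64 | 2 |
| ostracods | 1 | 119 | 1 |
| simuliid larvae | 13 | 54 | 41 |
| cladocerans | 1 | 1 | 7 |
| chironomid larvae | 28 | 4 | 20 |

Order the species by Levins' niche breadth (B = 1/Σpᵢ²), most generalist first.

population P3 > population P4 > population P1

Proportions for population P3 (n=69): 26/69=0.3768, 1/69=0.0145, 13/69=0.1884, 1/69=0.0145, 28/69=0.4058
Proportions for population P4 (n=242): 64/242=0.2645, 119/242=0.4917, 54/242=0.2231, 1/242=0.0041, 4/242=0.0165
Proportions for population P1 (n=71): 2/71=0.0282, 1/71=0.0141, 41/71=0.5775, 7/71=0.0986, 20/71=0.2817
Σp_P3ᵢ² = 0.3768² + 0.0145² + 0.1884² + 0.0145² + 0.4058² = 0.141978 + 0.000210 + 0.035495 + 0.000210 + 0.164674 = 0.342567
B_P3 = 1 / 0.342567 = 2.9191
Σp_P4ᵢ² = 0.2645² + 0.4917² + 0.2231² + 0.0041² + 0.0165² = 0.069960 + 0.241769 + 0.049774 + 0.000017 + 0.000272 = 0.361792
B_P4 = 1 / 0.361792 = 2.7640
Σp_P1ᵢ² = 0.0282² + 0.0141² + 0.5775² + 0.0986² + 0.2817² = 0.000795 + 0.000199 + 0.333506 + 0.009722 + 0.079355 = 0.423577
B_P1 = 1 / 0.423577 = 2.3608
Ranking by B (broadest → narrowest): population P3 (2.92) > population P4 (2.76) > population P1 (2.36)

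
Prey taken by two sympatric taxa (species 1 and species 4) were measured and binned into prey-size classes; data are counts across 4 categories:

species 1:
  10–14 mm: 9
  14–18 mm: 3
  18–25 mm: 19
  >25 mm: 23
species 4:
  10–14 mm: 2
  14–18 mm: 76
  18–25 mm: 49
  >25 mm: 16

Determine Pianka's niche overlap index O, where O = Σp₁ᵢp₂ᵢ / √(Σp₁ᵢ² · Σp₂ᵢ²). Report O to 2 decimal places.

0.54

Proportions for species 1 (n=54): 9/54=0.1667, 3/54=0.0556, 19/54=0.3519, 23/54=0.4259
Proportions for species 4 (n=143): 2/143=0.0140, 76/143=0.5315, 49/143=0.3427, 16/143=0.1119
Σ p₁ᵢp₂ᵢ = 0.002334 + 0.029551 + 0.120596 + 0.047658 = 0.200139
Σp_1ᵢ² = 0.1667² + 0.0556² + 0.3519² + 0.4259² = 0.027789 + 0.003091 + 0.123834 + 0.181391 = 0.336105
Σp_2ᵢ² = 0.0140² + 0.5315² + 0.3427² + 0.1119² = 0.000196 + 0.282492 + 0.117443 + 0.012522 = 0.412653
O = 0.200139 / √(0.336105 × 0.412653) = 0.200139 / 0.3724174 = 0.5374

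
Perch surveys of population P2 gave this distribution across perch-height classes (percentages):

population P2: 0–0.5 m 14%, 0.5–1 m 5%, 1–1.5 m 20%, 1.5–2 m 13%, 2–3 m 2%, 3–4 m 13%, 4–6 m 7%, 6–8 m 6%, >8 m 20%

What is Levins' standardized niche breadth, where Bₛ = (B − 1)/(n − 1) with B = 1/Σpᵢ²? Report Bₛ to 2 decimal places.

0.74

Convert percentages to proportions (divide by 100).
Σpᵢ² = 0.14² + 0.05² + 0.20² + 0.13² + 0.02² + 0.13² + 0.07² + 0.06² + 0.20² = 0.0196 + 0.0025 + 0.0400 + 0.0169 + 0.0004 + 0.0169 + 0.0049 + 0.0036 + 0.0400 = 0.1448
B = 1 / 0.1448 = 6.9061
Bₛ = (B − 1)/(n − 1) = (6.9061 − 1)/(9 − 1) = 5.9061/8 = 0.7383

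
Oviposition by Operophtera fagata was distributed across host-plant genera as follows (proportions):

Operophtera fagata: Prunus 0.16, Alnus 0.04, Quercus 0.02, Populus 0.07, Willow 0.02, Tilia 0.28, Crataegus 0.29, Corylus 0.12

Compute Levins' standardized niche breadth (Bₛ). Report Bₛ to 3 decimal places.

0.538

Σpᵢ² = 0.16² + 0.04² + 0.02² + 0.07² + 0.02² + 0.28² + 0.29² + 0.12² = 0.0256 + 0.0016 + 0.0004 + 0.0049 + 0.0004 + 0.0784 + 0.0841 + 0.0144 = 0.2098
B = 1 / 0.2098 = 4.76644
Bₛ = (B − 1)/(n − 1) = (4.76644 − 1)/(8 − 1) = 3.76644/7 = 0.53806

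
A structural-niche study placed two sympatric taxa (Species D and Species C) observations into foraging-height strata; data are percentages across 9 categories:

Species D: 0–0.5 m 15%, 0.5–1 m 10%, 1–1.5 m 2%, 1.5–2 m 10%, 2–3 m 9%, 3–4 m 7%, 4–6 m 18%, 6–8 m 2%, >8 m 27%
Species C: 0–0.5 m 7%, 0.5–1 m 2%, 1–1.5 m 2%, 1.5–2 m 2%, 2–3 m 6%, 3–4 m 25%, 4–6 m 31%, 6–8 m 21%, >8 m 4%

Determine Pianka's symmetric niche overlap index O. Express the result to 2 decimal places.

0.58

Convert percentages to proportions (divide by 100).
Σ p₁ᵢp₂ᵢ = 0.0105 + 0.0020 + 0.0004 + 0.0020 + 0.0054 + 0.0175 + 0.0558 + 0.0042 + 0.0108 = 0.1086
Σp_1ᵢ² = 0.15² + 0.10² + 0.02² + 0.10² + 0.09² + 0.07² + 0.18² + 0.02² + 0.27² = 0.0225 + 0.0100 + 0.0004 + 0.0100 + 0.0081 + 0.0049 + 0.0324 + 0.0004 + 0.0729 = 0.1616
Σp_2ᵢ² = 0.07² + 0.02² + 0.02² + 0.02² + 0.06² + 0.25² + 0.31² + 0.21² + 0.04² = 0.0049 + 0.0004 + 0.0004 + 0.0004 + 0.0036 + 0.0625 + 0.0961 + 0.0441 + 0.0016 = 0.2140
O = 0.1086 / √(0.1616 × 0.2140) = 0.1086 / 0.18596 = 0.5840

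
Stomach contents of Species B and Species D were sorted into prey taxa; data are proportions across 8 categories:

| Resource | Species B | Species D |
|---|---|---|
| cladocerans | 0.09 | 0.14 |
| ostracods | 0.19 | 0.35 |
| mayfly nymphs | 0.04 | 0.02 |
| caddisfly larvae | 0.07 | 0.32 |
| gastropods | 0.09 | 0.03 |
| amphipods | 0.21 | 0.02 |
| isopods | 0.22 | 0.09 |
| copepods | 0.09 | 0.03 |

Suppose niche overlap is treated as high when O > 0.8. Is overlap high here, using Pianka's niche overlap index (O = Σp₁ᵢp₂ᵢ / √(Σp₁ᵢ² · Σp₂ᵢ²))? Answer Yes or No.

Σ p₁ᵢp₂ᵢ = 0.0126 + 0.0665 + 0.0008 + 0.0224 + 0.0027 + 0.0042 + 0.0198 + 0.0027 = 0.1317
Σp_1ᵢ² = 0.09² + 0.19² + 0.04² + 0.07² + 0.09² + 0.21² + 0.22² + 0.09² = 0.0081 + 0.0361 + 0.0016 + 0.0049 + 0.0081 + 0.0441 + 0.0484 + 0.0081 = 0.1594
Σp_2ᵢ² = 0.14² + 0.35² + 0.02² + 0.32² + 0.03² + 0.02² + 0.09² + 0.03² = 0.0196 + 0.1225 + 0.0004 + 0.1024 + 0.0009 + 0.0004 + 0.0081 + 0.0009 = 0.2552
O = 0.1317 / √(0.1594 × 0.2552) = 0.1317 / 0.20169 = 0.6530
O = 0.6530 < 0.8 → No.

No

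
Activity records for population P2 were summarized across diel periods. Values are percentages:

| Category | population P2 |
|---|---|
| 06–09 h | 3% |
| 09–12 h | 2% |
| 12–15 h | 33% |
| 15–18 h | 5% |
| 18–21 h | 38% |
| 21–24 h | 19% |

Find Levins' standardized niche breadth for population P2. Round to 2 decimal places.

0.48

Convert percentages to proportions (divide by 100).
Σpᵢ² = 0.03² + 0.02² + 0.33² + 0.05² + 0.38² + 0.19² = 0.0009 + 0.0004 + 0.1089 + 0.0025 + 0.1444 + 0.0361 = 0.2932
B = 1 / 0.2932 = 3.4106
Bₛ = (B − 1)/(n − 1) = (3.4106 − 1)/(6 − 1) = 2.4106/5 = 0.4821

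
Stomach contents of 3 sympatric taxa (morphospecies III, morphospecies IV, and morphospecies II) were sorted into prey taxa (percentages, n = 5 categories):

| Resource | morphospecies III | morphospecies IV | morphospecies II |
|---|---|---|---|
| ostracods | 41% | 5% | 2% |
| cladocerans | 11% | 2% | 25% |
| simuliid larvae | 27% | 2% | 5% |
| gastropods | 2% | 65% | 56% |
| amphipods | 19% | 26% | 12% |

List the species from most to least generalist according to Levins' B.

morphospecies III > morphospecies II > morphospecies IV

Convert percentages to proportions (divide by 100).
Σp_IIIᵢ² = 0.41² + 0.11² + 0.27² + 0.02² + 0.19² = 0.1681 + 0.0121 + 0.0729 + 0.0004 + 0.0361 = 0.2896
B_III = 1 / 0.2896 = 3.4530
Σp_IVᵢ² = 0.05² + 0.02² + 0.02² + 0.65² + 0.26² = 0.0025 + 0.0004 + 0.0004 + 0.4225 + 0.0676 = 0.4934
B_IV = 1 / 0.4934 = 2.0268
Σp_IIᵢ² = 0.02² + 0.25² + 0.05² + 0.56² + 0.12² = 0.0004 + 0.0625 + 0.0025 + 0.3136 + 0.0144 = 0.3934
B_II = 1 / 0.3934 = 2.5419
Ranking by B (broadest → narrowest): morphospecies III (3.45) > morphospecies II (2.54) > morphospecies IV (2.03)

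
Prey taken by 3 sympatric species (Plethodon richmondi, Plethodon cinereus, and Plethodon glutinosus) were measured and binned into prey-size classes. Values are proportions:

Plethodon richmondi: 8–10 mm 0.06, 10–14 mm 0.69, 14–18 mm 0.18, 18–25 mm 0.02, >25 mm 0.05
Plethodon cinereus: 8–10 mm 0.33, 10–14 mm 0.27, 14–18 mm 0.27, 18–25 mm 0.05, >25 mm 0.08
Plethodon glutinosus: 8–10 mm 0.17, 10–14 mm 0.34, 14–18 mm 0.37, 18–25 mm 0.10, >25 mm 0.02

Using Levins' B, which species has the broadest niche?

Plethodon cinereus

Σp_richᵢ² = 0.06² + 0.69² + 0.18² + 0.02² + 0.05² = 0.0036 + 0.4761 + 0.0324 + 0.0004 + 0.0025 = 0.5150
B_rich = 1 / 0.5150 = 1.9417
Σp_cineᵢ² = 0.33² + 0.27² + 0.27² + 0.05² + 0.08² = 0.1089 + 0.0729 + 0.0729 + 0.0025 + 0.0064 = 0.2636
B_cine = 1 / 0.2636 = 3.7936
Σp_glutᵢ² = 0.17² + 0.34² + 0.37² + 0.10² + 0.02² = 0.0289 + 0.1156 + 0.1369 + 0.0100 + 0.0004 = 0.2918
B_glut = 1 / 0.2918 = 3.4270
Highest B → broadest niche (most generalist): Plethodon cinereus (B = 3.79).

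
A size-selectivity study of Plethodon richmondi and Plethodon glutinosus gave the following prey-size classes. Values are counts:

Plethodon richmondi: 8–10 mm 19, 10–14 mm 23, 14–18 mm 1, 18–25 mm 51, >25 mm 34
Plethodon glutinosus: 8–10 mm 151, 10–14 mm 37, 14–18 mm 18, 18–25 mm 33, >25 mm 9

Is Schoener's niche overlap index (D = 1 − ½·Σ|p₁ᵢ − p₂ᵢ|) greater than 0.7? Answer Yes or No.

No

Proportions for Plethodon richmondi (n=128): 19/128=0.1484, 23/128=0.1797, 1/128=0.0078, 51/128=0.3984, 34/128=0.2656
Proportions for Plethodon glutinosus (n=248): 151/248=0.6089, 37/248=0.1492, 18/248=0.0726, 33/248=0.1331, 9/248=0.0363
Σ|p₁ᵢ − p₂ᵢ| = 0.4605 + 0.0305 + 0.0648 + 0.2653 + 0.2293 = 1.0504
D = 1 − ½ × 1.0504 = 1 − 0.52520 = 0.47480
D = 0.47480 < 0.7 → No.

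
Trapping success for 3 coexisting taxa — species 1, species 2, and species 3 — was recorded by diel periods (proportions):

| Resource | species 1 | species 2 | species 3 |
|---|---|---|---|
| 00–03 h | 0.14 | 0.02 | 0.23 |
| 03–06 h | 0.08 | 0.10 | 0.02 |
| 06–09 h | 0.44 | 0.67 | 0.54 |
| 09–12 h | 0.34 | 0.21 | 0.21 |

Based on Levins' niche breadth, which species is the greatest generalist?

species 1

Σp_1ᵢ² = 0.14² + 0.08² + 0.44² + 0.34² = 0.0196 + 0.0064 + 0.1936 + 0.1156 = 0.3352
B_1 = 1 / 0.3352 = 2.9833
Σp_2ᵢ² = 0.02² + 0.10² + 0.67² + 0.21² = 0.0004 + 0.0100 + 0.4489 + 0.0441 = 0.5034
B_2 = 1 / 0.5034 = 1.9865
Σp_3ᵢ² = 0.23² + 0.02² + 0.54² + 0.21² = 0.0529 + 0.0004 + 0.2916 + 0.0441 = 0.3890
B_3 = 1 / 0.3890 = 2.5707
Highest B → broadest niche (most generalist): species 1 (B = 2.98).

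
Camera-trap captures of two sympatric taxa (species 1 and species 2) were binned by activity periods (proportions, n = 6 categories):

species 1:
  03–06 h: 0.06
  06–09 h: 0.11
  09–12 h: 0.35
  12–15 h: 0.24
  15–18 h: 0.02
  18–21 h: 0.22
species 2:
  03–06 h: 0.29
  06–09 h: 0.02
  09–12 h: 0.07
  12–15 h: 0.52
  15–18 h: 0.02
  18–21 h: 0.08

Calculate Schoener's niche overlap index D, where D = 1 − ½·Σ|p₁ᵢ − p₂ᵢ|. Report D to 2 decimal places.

Σ|p₁ᵢ − p₂ᵢ| = 0.23 + 0.09 + 0.28 + 0.28 + 0.00 + 0.14 = 1.02
D = 1 − ½ × 1.02 = 1 − 0.510 = 0.4900

0.49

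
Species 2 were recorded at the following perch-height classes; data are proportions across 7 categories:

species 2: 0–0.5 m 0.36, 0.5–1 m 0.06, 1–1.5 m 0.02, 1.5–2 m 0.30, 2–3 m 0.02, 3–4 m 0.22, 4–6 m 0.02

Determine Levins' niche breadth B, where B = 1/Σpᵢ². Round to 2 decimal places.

3.67

Σpᵢ² = 0.36² + 0.06² + 0.02² + 0.30² + 0.02² + 0.22² + 0.02² = 0.1296 + 0.0036 + 0.0004 + 0.0900 + 0.0004 + 0.0484 + 0.0004 = 0.2728
B = 1 / 0.2728 = 3.6657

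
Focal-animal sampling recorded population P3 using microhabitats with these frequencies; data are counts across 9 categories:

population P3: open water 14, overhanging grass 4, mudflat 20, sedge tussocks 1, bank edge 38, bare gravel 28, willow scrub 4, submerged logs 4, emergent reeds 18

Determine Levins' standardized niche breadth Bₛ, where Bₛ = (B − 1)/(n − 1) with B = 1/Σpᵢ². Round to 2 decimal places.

Proportions for population P3 (n=131): 14/131=0.1069, 4/131=0.0305, 20/131=0.1527, 1/131=0.0076, 38/131=0.2901, 28/131=0.2137, 4/131=0.0305, 4/131=0.0305, 18/131=0.1374
Σpᵢ² = 0.1069² + 0.0305² + 0.1527² + 0.0076² + 0.2901² + 0.2137² + 0.0305² + 0.0305² + 0.1374² = 0.011428 + 0.000930 + 0.023317 + 0.000058 + 0.084158 + 0.045668 + 0.000930 + 0.000930 + 0.018879 = 0.186298
B = 1 / 0.186298 = 5.3677
Bₛ = (B − 1)/(n − 1) = (5.3677 − 1)/(9 − 1) = 4.3677/8 = 0.5460

0.55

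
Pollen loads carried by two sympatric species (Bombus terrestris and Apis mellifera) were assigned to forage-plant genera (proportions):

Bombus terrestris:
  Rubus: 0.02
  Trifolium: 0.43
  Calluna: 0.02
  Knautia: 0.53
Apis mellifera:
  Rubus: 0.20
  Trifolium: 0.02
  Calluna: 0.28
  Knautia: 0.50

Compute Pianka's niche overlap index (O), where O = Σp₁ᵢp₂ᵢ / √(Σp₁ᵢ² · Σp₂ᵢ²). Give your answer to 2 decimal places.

0.68

Σ p₁ᵢp₂ᵢ = 0.0040 + 0.0086 + 0.0056 + 0.2650 = 0.2832
Σp_1ᵢ² = 0.02² + 0.43² + 0.02² + 0.53² = 0.0004 + 0.1849 + 0.0004 + 0.2809 = 0.4666
Σp_2ᵢ² = 0.20² + 0.02² + 0.28² + 0.50² = 0.0400 + 0.0004 + 0.0784 + 0.2500 = 0.3688
O = 0.2832 / √(0.4666 × 0.3688) = 0.2832 / 0.41483 = 0.6827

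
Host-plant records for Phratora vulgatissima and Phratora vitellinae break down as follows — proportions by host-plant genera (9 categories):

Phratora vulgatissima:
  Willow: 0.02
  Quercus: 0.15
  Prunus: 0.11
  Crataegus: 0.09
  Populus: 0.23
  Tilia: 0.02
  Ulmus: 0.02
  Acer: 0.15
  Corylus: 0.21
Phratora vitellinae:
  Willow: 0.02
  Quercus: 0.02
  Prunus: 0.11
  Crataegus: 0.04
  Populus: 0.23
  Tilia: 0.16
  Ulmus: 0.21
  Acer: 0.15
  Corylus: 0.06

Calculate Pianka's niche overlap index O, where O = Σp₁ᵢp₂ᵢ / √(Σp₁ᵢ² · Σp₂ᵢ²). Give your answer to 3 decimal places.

0.701

Σ p₁ᵢp₂ᵢ = 0.0004 + 0.0030 + 0.0121 + 0.0036 + 0.0529 + 0.0032 + 0.0042 + 0.0225 + 0.0126 = 0.1145
Σp_1ᵢ² = 0.02² + 0.15² + 0.11² + 0.09² + 0.23² + 0.02² + 0.02² + 0.15² + 0.21² = 0.0004 + 0.0225 + 0.0121 + 0.0081 + 0.0529 + 0.0004 + 0.0004 + 0.0225 + 0.0441 = 0.1634
Σp_2ᵢ² = 0.02² + 0.02² + 0.11² + 0.04² + 0.23² + 0.16² + 0.21² + 0.15² + 0.06² = 0.0004 + 0.0004 + 0.0121 + 0.0016 + 0.0529 + 0.0256 + 0.0441 + 0.0225 + 0.0036 = 0.1632
O = 0.1145 / √(0.1634 × 0.1632) = 0.1145 / 0.163300 = 0.70116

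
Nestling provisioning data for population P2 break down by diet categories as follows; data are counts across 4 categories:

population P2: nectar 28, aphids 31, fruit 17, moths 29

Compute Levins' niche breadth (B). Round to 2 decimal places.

3.83

Proportions for population P2 (n=105): 28/105=0.2667, 31/105=0.2952, 17/105=0.1619, 29/105=0.2762
Σpᵢ² = 0.2667² + 0.2952² + 0.1619² + 0.2762² = 0.071129 + 0.087143 + 0.026212 + 0.076286 = 0.260770
B = 1 / 0.260770 = 3.8348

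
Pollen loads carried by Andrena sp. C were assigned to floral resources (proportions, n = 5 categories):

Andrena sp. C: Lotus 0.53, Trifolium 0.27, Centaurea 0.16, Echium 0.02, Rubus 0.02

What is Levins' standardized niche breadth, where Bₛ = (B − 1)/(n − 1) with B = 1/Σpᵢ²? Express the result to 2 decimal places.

Σpᵢ² = 0.53² + 0.27² + 0.16² + 0.02² + 0.02² = 0.2809 + 0.0729 + 0.0256 + 0.0004 + 0.0004 = 0.3802
B = 1 / 0.3802 = 2.6302
Bₛ = (B − 1)/(n − 1) = (2.6302 − 1)/(5 − 1) = 1.6302/4 = 0.4076

0.41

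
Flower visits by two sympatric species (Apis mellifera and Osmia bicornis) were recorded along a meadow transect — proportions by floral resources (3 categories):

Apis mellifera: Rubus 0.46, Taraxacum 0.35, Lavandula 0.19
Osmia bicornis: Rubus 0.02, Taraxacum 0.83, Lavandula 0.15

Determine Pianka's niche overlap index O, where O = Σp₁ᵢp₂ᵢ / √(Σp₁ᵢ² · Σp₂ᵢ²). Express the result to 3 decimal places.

Σ p₁ᵢp₂ᵢ = 0.0092 + 0.2905 + 0.0285 = 0.3282
Σp_1ᵢ² = 0.46² + 0.35² + 0.19² = 0.2116 + 0.1225 + 0.0361 = 0.3702
Σp_2ᵢ² = 0.02² + 0.83² + 0.15² = 0.0004 + 0.6889 + 0.0225 = 0.7118
O = 0.3282 / √(0.3702 × 0.7118) = 0.3282 / 0.513331 = 0.63935

0.639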